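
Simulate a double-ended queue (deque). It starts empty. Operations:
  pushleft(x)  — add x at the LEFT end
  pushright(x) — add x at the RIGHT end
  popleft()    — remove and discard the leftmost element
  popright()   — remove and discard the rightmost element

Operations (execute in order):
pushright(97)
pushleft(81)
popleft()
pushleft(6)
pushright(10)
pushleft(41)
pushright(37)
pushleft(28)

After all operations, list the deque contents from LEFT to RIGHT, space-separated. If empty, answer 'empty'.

Answer: 28 41 6 97 10 37

Derivation:
pushright(97): [97]
pushleft(81): [81, 97]
popleft(): [97]
pushleft(6): [6, 97]
pushright(10): [6, 97, 10]
pushleft(41): [41, 6, 97, 10]
pushright(37): [41, 6, 97, 10, 37]
pushleft(28): [28, 41, 6, 97, 10, 37]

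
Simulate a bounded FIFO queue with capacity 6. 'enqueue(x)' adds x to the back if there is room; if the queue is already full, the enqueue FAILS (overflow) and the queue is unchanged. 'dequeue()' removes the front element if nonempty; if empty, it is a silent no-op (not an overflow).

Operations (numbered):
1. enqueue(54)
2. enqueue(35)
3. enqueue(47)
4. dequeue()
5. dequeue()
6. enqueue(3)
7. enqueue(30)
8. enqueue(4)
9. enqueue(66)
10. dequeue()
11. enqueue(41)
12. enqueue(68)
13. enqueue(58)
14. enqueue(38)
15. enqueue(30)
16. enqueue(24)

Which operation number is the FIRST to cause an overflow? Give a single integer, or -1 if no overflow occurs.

1. enqueue(54): size=1
2. enqueue(35): size=2
3. enqueue(47): size=3
4. dequeue(): size=2
5. dequeue(): size=1
6. enqueue(3): size=2
7. enqueue(30): size=3
8. enqueue(4): size=4
9. enqueue(66): size=5
10. dequeue(): size=4
11. enqueue(41): size=5
12. enqueue(68): size=6
13. enqueue(58): size=6=cap → OVERFLOW (fail)
14. enqueue(38): size=6=cap → OVERFLOW (fail)
15. enqueue(30): size=6=cap → OVERFLOW (fail)
16. enqueue(24): size=6=cap → OVERFLOW (fail)

Answer: 13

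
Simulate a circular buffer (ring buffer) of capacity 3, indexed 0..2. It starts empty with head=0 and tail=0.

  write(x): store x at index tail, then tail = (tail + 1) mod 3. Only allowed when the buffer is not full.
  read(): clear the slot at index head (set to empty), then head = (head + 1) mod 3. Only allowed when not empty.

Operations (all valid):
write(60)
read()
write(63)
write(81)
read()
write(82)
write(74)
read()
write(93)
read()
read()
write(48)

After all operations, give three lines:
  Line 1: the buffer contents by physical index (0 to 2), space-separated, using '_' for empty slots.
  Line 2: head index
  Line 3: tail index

write(60): buf=[60 _ _], head=0, tail=1, size=1
read(): buf=[_ _ _], head=1, tail=1, size=0
write(63): buf=[_ 63 _], head=1, tail=2, size=1
write(81): buf=[_ 63 81], head=1, tail=0, size=2
read(): buf=[_ _ 81], head=2, tail=0, size=1
write(82): buf=[82 _ 81], head=2, tail=1, size=2
write(74): buf=[82 74 81], head=2, tail=2, size=3
read(): buf=[82 74 _], head=0, tail=2, size=2
write(93): buf=[82 74 93], head=0, tail=0, size=3
read(): buf=[_ 74 93], head=1, tail=0, size=2
read(): buf=[_ _ 93], head=2, tail=0, size=1
write(48): buf=[48 _ 93], head=2, tail=1, size=2

Answer: 48 _ 93
2
1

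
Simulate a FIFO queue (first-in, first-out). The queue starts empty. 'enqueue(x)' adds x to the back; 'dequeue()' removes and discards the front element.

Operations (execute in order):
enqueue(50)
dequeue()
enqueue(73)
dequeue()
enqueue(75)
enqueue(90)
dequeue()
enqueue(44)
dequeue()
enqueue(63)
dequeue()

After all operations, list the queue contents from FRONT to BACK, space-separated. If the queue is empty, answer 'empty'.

enqueue(50): [50]
dequeue(): []
enqueue(73): [73]
dequeue(): []
enqueue(75): [75]
enqueue(90): [75, 90]
dequeue(): [90]
enqueue(44): [90, 44]
dequeue(): [44]
enqueue(63): [44, 63]
dequeue(): [63]

Answer: 63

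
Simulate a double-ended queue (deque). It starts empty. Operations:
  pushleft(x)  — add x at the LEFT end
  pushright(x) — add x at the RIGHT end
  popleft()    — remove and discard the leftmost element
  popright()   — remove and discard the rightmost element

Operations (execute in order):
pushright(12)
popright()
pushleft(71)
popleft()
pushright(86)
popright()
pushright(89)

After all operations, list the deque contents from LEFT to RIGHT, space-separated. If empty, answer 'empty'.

pushright(12): [12]
popright(): []
pushleft(71): [71]
popleft(): []
pushright(86): [86]
popright(): []
pushright(89): [89]

Answer: 89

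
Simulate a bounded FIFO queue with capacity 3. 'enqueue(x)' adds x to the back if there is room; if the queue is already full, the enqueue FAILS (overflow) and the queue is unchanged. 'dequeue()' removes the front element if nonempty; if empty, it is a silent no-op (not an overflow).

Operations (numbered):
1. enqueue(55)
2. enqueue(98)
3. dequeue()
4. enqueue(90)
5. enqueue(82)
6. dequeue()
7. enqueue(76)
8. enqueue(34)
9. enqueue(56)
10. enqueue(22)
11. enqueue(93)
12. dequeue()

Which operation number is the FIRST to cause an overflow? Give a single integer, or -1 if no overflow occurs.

1. enqueue(55): size=1
2. enqueue(98): size=2
3. dequeue(): size=1
4. enqueue(90): size=2
5. enqueue(82): size=3
6. dequeue(): size=2
7. enqueue(76): size=3
8. enqueue(34): size=3=cap → OVERFLOW (fail)
9. enqueue(56): size=3=cap → OVERFLOW (fail)
10. enqueue(22): size=3=cap → OVERFLOW (fail)
11. enqueue(93): size=3=cap → OVERFLOW (fail)
12. dequeue(): size=2

Answer: 8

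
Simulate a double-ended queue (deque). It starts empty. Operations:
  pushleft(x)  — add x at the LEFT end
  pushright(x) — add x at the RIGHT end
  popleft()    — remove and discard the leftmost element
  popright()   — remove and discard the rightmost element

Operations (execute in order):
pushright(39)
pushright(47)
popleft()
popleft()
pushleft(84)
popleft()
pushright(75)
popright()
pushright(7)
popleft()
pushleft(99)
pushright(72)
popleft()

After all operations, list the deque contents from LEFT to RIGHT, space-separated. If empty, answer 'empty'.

Answer: 72

Derivation:
pushright(39): [39]
pushright(47): [39, 47]
popleft(): [47]
popleft(): []
pushleft(84): [84]
popleft(): []
pushright(75): [75]
popright(): []
pushright(7): [7]
popleft(): []
pushleft(99): [99]
pushright(72): [99, 72]
popleft(): [72]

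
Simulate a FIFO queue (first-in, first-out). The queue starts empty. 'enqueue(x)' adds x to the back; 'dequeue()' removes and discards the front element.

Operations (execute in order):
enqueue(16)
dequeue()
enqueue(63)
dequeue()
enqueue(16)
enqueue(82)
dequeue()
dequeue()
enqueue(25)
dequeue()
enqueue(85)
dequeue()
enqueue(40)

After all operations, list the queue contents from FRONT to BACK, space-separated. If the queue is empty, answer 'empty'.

Answer: 40

Derivation:
enqueue(16): [16]
dequeue(): []
enqueue(63): [63]
dequeue(): []
enqueue(16): [16]
enqueue(82): [16, 82]
dequeue(): [82]
dequeue(): []
enqueue(25): [25]
dequeue(): []
enqueue(85): [85]
dequeue(): []
enqueue(40): [40]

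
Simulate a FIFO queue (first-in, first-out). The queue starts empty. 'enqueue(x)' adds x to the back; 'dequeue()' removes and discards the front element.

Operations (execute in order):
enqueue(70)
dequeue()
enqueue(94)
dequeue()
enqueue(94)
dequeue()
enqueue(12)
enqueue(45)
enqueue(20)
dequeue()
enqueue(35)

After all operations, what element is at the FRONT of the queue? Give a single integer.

Answer: 45

Derivation:
enqueue(70): queue = [70]
dequeue(): queue = []
enqueue(94): queue = [94]
dequeue(): queue = []
enqueue(94): queue = [94]
dequeue(): queue = []
enqueue(12): queue = [12]
enqueue(45): queue = [12, 45]
enqueue(20): queue = [12, 45, 20]
dequeue(): queue = [45, 20]
enqueue(35): queue = [45, 20, 35]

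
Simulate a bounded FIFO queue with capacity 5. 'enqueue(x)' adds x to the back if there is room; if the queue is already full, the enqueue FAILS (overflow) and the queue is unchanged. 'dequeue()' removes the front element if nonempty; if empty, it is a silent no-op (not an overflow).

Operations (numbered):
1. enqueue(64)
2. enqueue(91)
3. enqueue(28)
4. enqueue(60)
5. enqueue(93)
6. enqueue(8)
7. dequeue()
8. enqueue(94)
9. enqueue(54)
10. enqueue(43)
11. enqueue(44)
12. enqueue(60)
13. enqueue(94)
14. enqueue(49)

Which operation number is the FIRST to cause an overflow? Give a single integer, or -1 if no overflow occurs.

1. enqueue(64): size=1
2. enqueue(91): size=2
3. enqueue(28): size=3
4. enqueue(60): size=4
5. enqueue(93): size=5
6. enqueue(8): size=5=cap → OVERFLOW (fail)
7. dequeue(): size=4
8. enqueue(94): size=5
9. enqueue(54): size=5=cap → OVERFLOW (fail)
10. enqueue(43): size=5=cap → OVERFLOW (fail)
11. enqueue(44): size=5=cap → OVERFLOW (fail)
12. enqueue(60): size=5=cap → OVERFLOW (fail)
13. enqueue(94): size=5=cap → OVERFLOW (fail)
14. enqueue(49): size=5=cap → OVERFLOW (fail)

Answer: 6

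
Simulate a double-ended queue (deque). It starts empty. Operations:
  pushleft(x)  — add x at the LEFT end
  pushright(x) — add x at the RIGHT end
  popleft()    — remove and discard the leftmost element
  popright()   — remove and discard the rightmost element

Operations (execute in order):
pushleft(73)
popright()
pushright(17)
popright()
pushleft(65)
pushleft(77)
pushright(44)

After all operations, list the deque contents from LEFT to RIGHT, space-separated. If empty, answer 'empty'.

Answer: 77 65 44

Derivation:
pushleft(73): [73]
popright(): []
pushright(17): [17]
popright(): []
pushleft(65): [65]
pushleft(77): [77, 65]
pushright(44): [77, 65, 44]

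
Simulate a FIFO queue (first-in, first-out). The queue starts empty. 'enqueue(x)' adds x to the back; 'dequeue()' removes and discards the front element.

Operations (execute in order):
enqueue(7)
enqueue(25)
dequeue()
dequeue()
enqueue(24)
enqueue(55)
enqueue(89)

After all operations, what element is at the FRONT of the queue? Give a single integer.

enqueue(7): queue = [7]
enqueue(25): queue = [7, 25]
dequeue(): queue = [25]
dequeue(): queue = []
enqueue(24): queue = [24]
enqueue(55): queue = [24, 55]
enqueue(89): queue = [24, 55, 89]

Answer: 24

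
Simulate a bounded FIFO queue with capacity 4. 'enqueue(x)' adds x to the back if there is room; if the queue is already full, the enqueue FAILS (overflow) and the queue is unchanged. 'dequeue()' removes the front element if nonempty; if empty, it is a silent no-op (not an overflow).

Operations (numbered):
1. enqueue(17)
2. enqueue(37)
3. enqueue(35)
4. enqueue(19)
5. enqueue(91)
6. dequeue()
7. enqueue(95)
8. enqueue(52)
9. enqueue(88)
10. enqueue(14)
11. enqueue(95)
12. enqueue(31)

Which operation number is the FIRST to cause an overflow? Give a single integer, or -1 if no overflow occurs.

1. enqueue(17): size=1
2. enqueue(37): size=2
3. enqueue(35): size=3
4. enqueue(19): size=4
5. enqueue(91): size=4=cap → OVERFLOW (fail)
6. dequeue(): size=3
7. enqueue(95): size=4
8. enqueue(52): size=4=cap → OVERFLOW (fail)
9. enqueue(88): size=4=cap → OVERFLOW (fail)
10. enqueue(14): size=4=cap → OVERFLOW (fail)
11. enqueue(95): size=4=cap → OVERFLOW (fail)
12. enqueue(31): size=4=cap → OVERFLOW (fail)

Answer: 5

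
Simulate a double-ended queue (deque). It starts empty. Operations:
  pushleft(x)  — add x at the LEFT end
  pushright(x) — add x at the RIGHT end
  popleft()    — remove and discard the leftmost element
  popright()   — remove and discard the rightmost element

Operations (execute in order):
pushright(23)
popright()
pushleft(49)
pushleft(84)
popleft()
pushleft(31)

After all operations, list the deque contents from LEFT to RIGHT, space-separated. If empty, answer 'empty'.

Answer: 31 49

Derivation:
pushright(23): [23]
popright(): []
pushleft(49): [49]
pushleft(84): [84, 49]
popleft(): [49]
pushleft(31): [31, 49]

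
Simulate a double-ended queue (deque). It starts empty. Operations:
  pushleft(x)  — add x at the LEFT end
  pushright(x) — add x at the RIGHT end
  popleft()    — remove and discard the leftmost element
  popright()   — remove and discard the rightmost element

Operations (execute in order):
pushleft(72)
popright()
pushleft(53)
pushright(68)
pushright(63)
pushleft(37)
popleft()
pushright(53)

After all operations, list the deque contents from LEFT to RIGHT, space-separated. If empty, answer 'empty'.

pushleft(72): [72]
popright(): []
pushleft(53): [53]
pushright(68): [53, 68]
pushright(63): [53, 68, 63]
pushleft(37): [37, 53, 68, 63]
popleft(): [53, 68, 63]
pushright(53): [53, 68, 63, 53]

Answer: 53 68 63 53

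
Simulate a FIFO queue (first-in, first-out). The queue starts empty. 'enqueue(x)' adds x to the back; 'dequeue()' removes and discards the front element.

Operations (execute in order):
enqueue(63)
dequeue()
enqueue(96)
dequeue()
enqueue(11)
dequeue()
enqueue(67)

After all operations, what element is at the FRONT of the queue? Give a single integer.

enqueue(63): queue = [63]
dequeue(): queue = []
enqueue(96): queue = [96]
dequeue(): queue = []
enqueue(11): queue = [11]
dequeue(): queue = []
enqueue(67): queue = [67]

Answer: 67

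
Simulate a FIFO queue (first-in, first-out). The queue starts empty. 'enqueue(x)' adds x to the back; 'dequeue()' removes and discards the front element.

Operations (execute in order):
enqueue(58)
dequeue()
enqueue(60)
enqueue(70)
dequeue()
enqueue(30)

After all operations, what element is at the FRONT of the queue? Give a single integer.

Answer: 70

Derivation:
enqueue(58): queue = [58]
dequeue(): queue = []
enqueue(60): queue = [60]
enqueue(70): queue = [60, 70]
dequeue(): queue = [70]
enqueue(30): queue = [70, 30]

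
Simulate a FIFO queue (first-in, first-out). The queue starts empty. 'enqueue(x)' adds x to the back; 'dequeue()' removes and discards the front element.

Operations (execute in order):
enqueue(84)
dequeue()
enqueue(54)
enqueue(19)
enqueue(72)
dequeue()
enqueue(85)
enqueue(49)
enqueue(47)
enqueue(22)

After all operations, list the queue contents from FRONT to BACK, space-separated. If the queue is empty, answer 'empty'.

enqueue(84): [84]
dequeue(): []
enqueue(54): [54]
enqueue(19): [54, 19]
enqueue(72): [54, 19, 72]
dequeue(): [19, 72]
enqueue(85): [19, 72, 85]
enqueue(49): [19, 72, 85, 49]
enqueue(47): [19, 72, 85, 49, 47]
enqueue(22): [19, 72, 85, 49, 47, 22]

Answer: 19 72 85 49 47 22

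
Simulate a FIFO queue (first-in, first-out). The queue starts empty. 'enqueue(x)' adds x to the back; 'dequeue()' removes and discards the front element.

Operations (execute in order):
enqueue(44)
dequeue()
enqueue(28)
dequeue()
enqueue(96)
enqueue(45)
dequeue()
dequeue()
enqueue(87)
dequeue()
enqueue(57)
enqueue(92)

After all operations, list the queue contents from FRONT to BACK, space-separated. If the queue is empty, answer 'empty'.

enqueue(44): [44]
dequeue(): []
enqueue(28): [28]
dequeue(): []
enqueue(96): [96]
enqueue(45): [96, 45]
dequeue(): [45]
dequeue(): []
enqueue(87): [87]
dequeue(): []
enqueue(57): [57]
enqueue(92): [57, 92]

Answer: 57 92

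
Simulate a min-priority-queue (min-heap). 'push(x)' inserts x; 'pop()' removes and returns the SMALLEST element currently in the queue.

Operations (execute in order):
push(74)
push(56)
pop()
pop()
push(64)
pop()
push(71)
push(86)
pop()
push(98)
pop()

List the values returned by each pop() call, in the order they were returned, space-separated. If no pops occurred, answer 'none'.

Answer: 56 74 64 71 86

Derivation:
push(74): heap contents = [74]
push(56): heap contents = [56, 74]
pop() → 56: heap contents = [74]
pop() → 74: heap contents = []
push(64): heap contents = [64]
pop() → 64: heap contents = []
push(71): heap contents = [71]
push(86): heap contents = [71, 86]
pop() → 71: heap contents = [86]
push(98): heap contents = [86, 98]
pop() → 86: heap contents = [98]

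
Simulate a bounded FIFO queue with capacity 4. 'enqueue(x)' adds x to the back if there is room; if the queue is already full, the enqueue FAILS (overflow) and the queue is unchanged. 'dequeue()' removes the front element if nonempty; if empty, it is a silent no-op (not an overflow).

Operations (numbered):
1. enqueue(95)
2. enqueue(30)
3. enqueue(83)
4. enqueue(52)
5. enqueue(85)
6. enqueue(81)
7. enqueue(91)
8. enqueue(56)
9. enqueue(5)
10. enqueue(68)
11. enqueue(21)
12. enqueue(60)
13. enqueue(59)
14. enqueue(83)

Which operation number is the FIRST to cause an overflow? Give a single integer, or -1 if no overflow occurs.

Answer: 5

Derivation:
1. enqueue(95): size=1
2. enqueue(30): size=2
3. enqueue(83): size=3
4. enqueue(52): size=4
5. enqueue(85): size=4=cap → OVERFLOW (fail)
6. enqueue(81): size=4=cap → OVERFLOW (fail)
7. enqueue(91): size=4=cap → OVERFLOW (fail)
8. enqueue(56): size=4=cap → OVERFLOW (fail)
9. enqueue(5): size=4=cap → OVERFLOW (fail)
10. enqueue(68): size=4=cap → OVERFLOW (fail)
11. enqueue(21): size=4=cap → OVERFLOW (fail)
12. enqueue(60): size=4=cap → OVERFLOW (fail)
13. enqueue(59): size=4=cap → OVERFLOW (fail)
14. enqueue(83): size=4=cap → OVERFLOW (fail)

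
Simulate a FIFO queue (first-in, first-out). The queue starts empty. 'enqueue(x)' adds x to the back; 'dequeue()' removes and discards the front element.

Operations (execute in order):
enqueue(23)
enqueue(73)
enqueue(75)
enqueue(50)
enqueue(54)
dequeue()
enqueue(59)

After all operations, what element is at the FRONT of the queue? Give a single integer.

Answer: 73

Derivation:
enqueue(23): queue = [23]
enqueue(73): queue = [23, 73]
enqueue(75): queue = [23, 73, 75]
enqueue(50): queue = [23, 73, 75, 50]
enqueue(54): queue = [23, 73, 75, 50, 54]
dequeue(): queue = [73, 75, 50, 54]
enqueue(59): queue = [73, 75, 50, 54, 59]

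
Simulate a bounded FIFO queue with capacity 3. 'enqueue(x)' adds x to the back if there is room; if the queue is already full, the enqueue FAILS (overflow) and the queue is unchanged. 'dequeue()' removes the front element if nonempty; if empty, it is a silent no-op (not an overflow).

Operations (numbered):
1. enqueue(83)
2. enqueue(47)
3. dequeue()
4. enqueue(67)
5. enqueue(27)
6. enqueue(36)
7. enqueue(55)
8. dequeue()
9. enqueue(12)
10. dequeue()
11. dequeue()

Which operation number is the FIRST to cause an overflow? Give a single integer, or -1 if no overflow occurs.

Answer: 6

Derivation:
1. enqueue(83): size=1
2. enqueue(47): size=2
3. dequeue(): size=1
4. enqueue(67): size=2
5. enqueue(27): size=3
6. enqueue(36): size=3=cap → OVERFLOW (fail)
7. enqueue(55): size=3=cap → OVERFLOW (fail)
8. dequeue(): size=2
9. enqueue(12): size=3
10. dequeue(): size=2
11. dequeue(): size=1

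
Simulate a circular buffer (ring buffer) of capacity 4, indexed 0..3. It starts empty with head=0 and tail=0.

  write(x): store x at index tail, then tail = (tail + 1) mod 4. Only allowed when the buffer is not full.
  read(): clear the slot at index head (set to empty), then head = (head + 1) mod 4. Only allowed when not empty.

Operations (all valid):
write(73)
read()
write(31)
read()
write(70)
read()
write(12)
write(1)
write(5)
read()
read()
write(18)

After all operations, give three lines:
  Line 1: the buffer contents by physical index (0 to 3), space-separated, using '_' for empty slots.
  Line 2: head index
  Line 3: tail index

write(73): buf=[73 _ _ _], head=0, tail=1, size=1
read(): buf=[_ _ _ _], head=1, tail=1, size=0
write(31): buf=[_ 31 _ _], head=1, tail=2, size=1
read(): buf=[_ _ _ _], head=2, tail=2, size=0
write(70): buf=[_ _ 70 _], head=2, tail=3, size=1
read(): buf=[_ _ _ _], head=3, tail=3, size=0
write(12): buf=[_ _ _ 12], head=3, tail=0, size=1
write(1): buf=[1 _ _ 12], head=3, tail=1, size=2
write(5): buf=[1 5 _ 12], head=3, tail=2, size=3
read(): buf=[1 5 _ _], head=0, tail=2, size=2
read(): buf=[_ 5 _ _], head=1, tail=2, size=1
write(18): buf=[_ 5 18 _], head=1, tail=3, size=2

Answer: _ 5 18 _
1
3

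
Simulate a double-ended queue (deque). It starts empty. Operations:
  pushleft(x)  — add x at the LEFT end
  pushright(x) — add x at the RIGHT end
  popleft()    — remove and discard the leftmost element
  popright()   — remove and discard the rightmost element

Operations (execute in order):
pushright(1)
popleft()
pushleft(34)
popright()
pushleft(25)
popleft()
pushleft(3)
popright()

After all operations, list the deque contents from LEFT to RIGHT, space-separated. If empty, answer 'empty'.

Answer: empty

Derivation:
pushright(1): [1]
popleft(): []
pushleft(34): [34]
popright(): []
pushleft(25): [25]
popleft(): []
pushleft(3): [3]
popright(): []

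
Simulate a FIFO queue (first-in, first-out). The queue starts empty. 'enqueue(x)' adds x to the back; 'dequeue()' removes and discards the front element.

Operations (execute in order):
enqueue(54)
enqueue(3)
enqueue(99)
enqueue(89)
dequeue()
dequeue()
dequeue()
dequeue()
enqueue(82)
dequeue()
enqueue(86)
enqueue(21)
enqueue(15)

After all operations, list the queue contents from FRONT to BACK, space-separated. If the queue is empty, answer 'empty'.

enqueue(54): [54]
enqueue(3): [54, 3]
enqueue(99): [54, 3, 99]
enqueue(89): [54, 3, 99, 89]
dequeue(): [3, 99, 89]
dequeue(): [99, 89]
dequeue(): [89]
dequeue(): []
enqueue(82): [82]
dequeue(): []
enqueue(86): [86]
enqueue(21): [86, 21]
enqueue(15): [86, 21, 15]

Answer: 86 21 15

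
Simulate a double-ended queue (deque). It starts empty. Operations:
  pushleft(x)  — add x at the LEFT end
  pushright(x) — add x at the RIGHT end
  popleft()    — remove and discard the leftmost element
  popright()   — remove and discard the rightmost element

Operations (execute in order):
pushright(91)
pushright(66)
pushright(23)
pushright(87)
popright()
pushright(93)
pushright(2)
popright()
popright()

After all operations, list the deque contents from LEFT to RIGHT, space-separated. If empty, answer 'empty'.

pushright(91): [91]
pushright(66): [91, 66]
pushright(23): [91, 66, 23]
pushright(87): [91, 66, 23, 87]
popright(): [91, 66, 23]
pushright(93): [91, 66, 23, 93]
pushright(2): [91, 66, 23, 93, 2]
popright(): [91, 66, 23, 93]
popright(): [91, 66, 23]

Answer: 91 66 23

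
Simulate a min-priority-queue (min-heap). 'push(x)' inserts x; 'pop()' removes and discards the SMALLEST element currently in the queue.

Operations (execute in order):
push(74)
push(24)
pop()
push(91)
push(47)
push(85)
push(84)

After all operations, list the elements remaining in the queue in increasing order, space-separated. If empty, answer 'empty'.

push(74): heap contents = [74]
push(24): heap contents = [24, 74]
pop() → 24: heap contents = [74]
push(91): heap contents = [74, 91]
push(47): heap contents = [47, 74, 91]
push(85): heap contents = [47, 74, 85, 91]
push(84): heap contents = [47, 74, 84, 85, 91]

Answer: 47 74 84 85 91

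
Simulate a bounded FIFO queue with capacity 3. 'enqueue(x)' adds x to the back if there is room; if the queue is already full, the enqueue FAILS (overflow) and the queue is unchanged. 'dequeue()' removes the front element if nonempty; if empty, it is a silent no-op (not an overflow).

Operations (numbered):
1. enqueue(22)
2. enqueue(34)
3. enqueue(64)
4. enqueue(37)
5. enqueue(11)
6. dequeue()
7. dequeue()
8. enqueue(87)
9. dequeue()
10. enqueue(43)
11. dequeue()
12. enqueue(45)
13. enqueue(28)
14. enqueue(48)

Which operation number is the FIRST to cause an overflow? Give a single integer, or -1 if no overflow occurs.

1. enqueue(22): size=1
2. enqueue(34): size=2
3. enqueue(64): size=3
4. enqueue(37): size=3=cap → OVERFLOW (fail)
5. enqueue(11): size=3=cap → OVERFLOW (fail)
6. dequeue(): size=2
7. dequeue(): size=1
8. enqueue(87): size=2
9. dequeue(): size=1
10. enqueue(43): size=2
11. dequeue(): size=1
12. enqueue(45): size=2
13. enqueue(28): size=3
14. enqueue(48): size=3=cap → OVERFLOW (fail)

Answer: 4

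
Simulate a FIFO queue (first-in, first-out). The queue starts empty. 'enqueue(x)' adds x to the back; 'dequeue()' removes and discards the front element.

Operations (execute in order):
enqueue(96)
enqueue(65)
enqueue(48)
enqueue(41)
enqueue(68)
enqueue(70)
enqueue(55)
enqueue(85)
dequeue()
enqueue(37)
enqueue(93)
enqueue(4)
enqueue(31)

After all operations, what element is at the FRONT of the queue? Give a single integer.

Answer: 65

Derivation:
enqueue(96): queue = [96]
enqueue(65): queue = [96, 65]
enqueue(48): queue = [96, 65, 48]
enqueue(41): queue = [96, 65, 48, 41]
enqueue(68): queue = [96, 65, 48, 41, 68]
enqueue(70): queue = [96, 65, 48, 41, 68, 70]
enqueue(55): queue = [96, 65, 48, 41, 68, 70, 55]
enqueue(85): queue = [96, 65, 48, 41, 68, 70, 55, 85]
dequeue(): queue = [65, 48, 41, 68, 70, 55, 85]
enqueue(37): queue = [65, 48, 41, 68, 70, 55, 85, 37]
enqueue(93): queue = [65, 48, 41, 68, 70, 55, 85, 37, 93]
enqueue(4): queue = [65, 48, 41, 68, 70, 55, 85, 37, 93, 4]
enqueue(31): queue = [65, 48, 41, 68, 70, 55, 85, 37, 93, 4, 31]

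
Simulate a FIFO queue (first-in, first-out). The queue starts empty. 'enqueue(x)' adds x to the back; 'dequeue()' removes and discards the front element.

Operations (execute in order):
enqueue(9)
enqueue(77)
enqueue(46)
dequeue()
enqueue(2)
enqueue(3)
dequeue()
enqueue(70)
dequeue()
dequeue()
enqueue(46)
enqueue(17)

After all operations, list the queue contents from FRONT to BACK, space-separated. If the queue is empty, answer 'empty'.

Answer: 3 70 46 17

Derivation:
enqueue(9): [9]
enqueue(77): [9, 77]
enqueue(46): [9, 77, 46]
dequeue(): [77, 46]
enqueue(2): [77, 46, 2]
enqueue(3): [77, 46, 2, 3]
dequeue(): [46, 2, 3]
enqueue(70): [46, 2, 3, 70]
dequeue(): [2, 3, 70]
dequeue(): [3, 70]
enqueue(46): [3, 70, 46]
enqueue(17): [3, 70, 46, 17]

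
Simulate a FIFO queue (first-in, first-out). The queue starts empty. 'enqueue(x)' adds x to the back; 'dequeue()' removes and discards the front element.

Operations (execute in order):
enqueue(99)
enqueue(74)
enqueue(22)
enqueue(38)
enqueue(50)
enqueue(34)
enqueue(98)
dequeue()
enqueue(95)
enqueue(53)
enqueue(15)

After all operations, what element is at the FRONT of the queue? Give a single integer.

Answer: 74

Derivation:
enqueue(99): queue = [99]
enqueue(74): queue = [99, 74]
enqueue(22): queue = [99, 74, 22]
enqueue(38): queue = [99, 74, 22, 38]
enqueue(50): queue = [99, 74, 22, 38, 50]
enqueue(34): queue = [99, 74, 22, 38, 50, 34]
enqueue(98): queue = [99, 74, 22, 38, 50, 34, 98]
dequeue(): queue = [74, 22, 38, 50, 34, 98]
enqueue(95): queue = [74, 22, 38, 50, 34, 98, 95]
enqueue(53): queue = [74, 22, 38, 50, 34, 98, 95, 53]
enqueue(15): queue = [74, 22, 38, 50, 34, 98, 95, 53, 15]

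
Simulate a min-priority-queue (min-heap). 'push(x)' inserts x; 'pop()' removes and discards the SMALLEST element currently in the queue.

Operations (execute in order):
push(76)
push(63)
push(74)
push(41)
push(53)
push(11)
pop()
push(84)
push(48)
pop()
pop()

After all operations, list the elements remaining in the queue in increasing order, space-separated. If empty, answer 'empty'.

push(76): heap contents = [76]
push(63): heap contents = [63, 76]
push(74): heap contents = [63, 74, 76]
push(41): heap contents = [41, 63, 74, 76]
push(53): heap contents = [41, 53, 63, 74, 76]
push(11): heap contents = [11, 41, 53, 63, 74, 76]
pop() → 11: heap contents = [41, 53, 63, 74, 76]
push(84): heap contents = [41, 53, 63, 74, 76, 84]
push(48): heap contents = [41, 48, 53, 63, 74, 76, 84]
pop() → 41: heap contents = [48, 53, 63, 74, 76, 84]
pop() → 48: heap contents = [53, 63, 74, 76, 84]

Answer: 53 63 74 76 84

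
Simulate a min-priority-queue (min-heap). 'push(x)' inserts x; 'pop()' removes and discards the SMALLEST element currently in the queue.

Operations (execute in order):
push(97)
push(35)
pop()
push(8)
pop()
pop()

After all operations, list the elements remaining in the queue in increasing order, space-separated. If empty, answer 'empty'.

push(97): heap contents = [97]
push(35): heap contents = [35, 97]
pop() → 35: heap contents = [97]
push(8): heap contents = [8, 97]
pop() → 8: heap contents = [97]
pop() → 97: heap contents = []

Answer: empty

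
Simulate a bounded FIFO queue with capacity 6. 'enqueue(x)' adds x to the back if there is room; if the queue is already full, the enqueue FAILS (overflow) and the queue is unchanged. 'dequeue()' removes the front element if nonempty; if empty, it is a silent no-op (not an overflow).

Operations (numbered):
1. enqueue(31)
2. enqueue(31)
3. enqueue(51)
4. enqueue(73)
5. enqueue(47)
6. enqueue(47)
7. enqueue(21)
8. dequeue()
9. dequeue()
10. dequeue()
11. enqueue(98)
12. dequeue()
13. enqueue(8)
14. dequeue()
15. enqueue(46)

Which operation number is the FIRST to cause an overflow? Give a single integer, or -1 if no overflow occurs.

1. enqueue(31): size=1
2. enqueue(31): size=2
3. enqueue(51): size=3
4. enqueue(73): size=4
5. enqueue(47): size=5
6. enqueue(47): size=6
7. enqueue(21): size=6=cap → OVERFLOW (fail)
8. dequeue(): size=5
9. dequeue(): size=4
10. dequeue(): size=3
11. enqueue(98): size=4
12. dequeue(): size=3
13. enqueue(8): size=4
14. dequeue(): size=3
15. enqueue(46): size=4

Answer: 7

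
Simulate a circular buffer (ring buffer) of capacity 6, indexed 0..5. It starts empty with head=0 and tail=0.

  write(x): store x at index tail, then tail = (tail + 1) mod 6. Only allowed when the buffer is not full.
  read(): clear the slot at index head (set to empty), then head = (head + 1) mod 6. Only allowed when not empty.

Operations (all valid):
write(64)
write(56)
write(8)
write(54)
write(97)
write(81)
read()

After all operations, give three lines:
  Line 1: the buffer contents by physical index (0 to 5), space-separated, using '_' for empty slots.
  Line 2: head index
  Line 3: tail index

Answer: _ 56 8 54 97 81
1
0

Derivation:
write(64): buf=[64 _ _ _ _ _], head=0, tail=1, size=1
write(56): buf=[64 56 _ _ _ _], head=0, tail=2, size=2
write(8): buf=[64 56 8 _ _ _], head=0, tail=3, size=3
write(54): buf=[64 56 8 54 _ _], head=0, tail=4, size=4
write(97): buf=[64 56 8 54 97 _], head=0, tail=5, size=5
write(81): buf=[64 56 8 54 97 81], head=0, tail=0, size=6
read(): buf=[_ 56 8 54 97 81], head=1, tail=0, size=5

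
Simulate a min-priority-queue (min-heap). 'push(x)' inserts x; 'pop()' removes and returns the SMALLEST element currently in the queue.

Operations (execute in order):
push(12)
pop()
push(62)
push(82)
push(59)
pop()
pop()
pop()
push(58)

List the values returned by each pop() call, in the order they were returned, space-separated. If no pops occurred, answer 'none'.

Answer: 12 59 62 82

Derivation:
push(12): heap contents = [12]
pop() → 12: heap contents = []
push(62): heap contents = [62]
push(82): heap contents = [62, 82]
push(59): heap contents = [59, 62, 82]
pop() → 59: heap contents = [62, 82]
pop() → 62: heap contents = [82]
pop() → 82: heap contents = []
push(58): heap contents = [58]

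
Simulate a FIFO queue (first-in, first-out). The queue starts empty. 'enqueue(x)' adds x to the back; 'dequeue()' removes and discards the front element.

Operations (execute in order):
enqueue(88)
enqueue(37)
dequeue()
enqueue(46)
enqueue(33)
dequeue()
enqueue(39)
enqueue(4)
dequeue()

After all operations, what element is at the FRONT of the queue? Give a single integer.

enqueue(88): queue = [88]
enqueue(37): queue = [88, 37]
dequeue(): queue = [37]
enqueue(46): queue = [37, 46]
enqueue(33): queue = [37, 46, 33]
dequeue(): queue = [46, 33]
enqueue(39): queue = [46, 33, 39]
enqueue(4): queue = [46, 33, 39, 4]
dequeue(): queue = [33, 39, 4]

Answer: 33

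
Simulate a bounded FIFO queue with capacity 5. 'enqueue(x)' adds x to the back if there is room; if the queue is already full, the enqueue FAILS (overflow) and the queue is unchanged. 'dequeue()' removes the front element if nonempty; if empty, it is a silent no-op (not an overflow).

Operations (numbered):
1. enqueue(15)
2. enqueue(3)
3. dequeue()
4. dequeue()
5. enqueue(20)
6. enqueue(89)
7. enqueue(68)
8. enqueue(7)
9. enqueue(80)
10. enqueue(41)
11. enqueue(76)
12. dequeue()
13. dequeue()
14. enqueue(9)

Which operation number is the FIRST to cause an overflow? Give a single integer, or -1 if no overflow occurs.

Answer: 10

Derivation:
1. enqueue(15): size=1
2. enqueue(3): size=2
3. dequeue(): size=1
4. dequeue(): size=0
5. enqueue(20): size=1
6. enqueue(89): size=2
7. enqueue(68): size=3
8. enqueue(7): size=4
9. enqueue(80): size=5
10. enqueue(41): size=5=cap → OVERFLOW (fail)
11. enqueue(76): size=5=cap → OVERFLOW (fail)
12. dequeue(): size=4
13. dequeue(): size=3
14. enqueue(9): size=4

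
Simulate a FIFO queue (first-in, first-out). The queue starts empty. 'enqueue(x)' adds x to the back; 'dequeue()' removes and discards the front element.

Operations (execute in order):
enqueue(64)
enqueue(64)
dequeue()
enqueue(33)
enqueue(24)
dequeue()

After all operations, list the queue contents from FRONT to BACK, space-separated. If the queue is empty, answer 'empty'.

Answer: 33 24

Derivation:
enqueue(64): [64]
enqueue(64): [64, 64]
dequeue(): [64]
enqueue(33): [64, 33]
enqueue(24): [64, 33, 24]
dequeue(): [33, 24]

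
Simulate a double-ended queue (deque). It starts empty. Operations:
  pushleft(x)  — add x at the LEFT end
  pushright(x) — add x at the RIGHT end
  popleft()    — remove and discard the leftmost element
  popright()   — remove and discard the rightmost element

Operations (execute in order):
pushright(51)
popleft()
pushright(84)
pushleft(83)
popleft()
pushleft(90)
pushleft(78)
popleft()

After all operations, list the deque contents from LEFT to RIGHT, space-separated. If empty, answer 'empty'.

Answer: 90 84

Derivation:
pushright(51): [51]
popleft(): []
pushright(84): [84]
pushleft(83): [83, 84]
popleft(): [84]
pushleft(90): [90, 84]
pushleft(78): [78, 90, 84]
popleft(): [90, 84]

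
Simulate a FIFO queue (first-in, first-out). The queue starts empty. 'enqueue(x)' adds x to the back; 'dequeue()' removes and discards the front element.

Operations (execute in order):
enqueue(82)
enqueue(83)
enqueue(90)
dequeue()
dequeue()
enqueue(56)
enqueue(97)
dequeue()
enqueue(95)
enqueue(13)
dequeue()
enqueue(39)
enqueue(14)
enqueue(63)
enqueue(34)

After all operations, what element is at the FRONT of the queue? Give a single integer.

Answer: 97

Derivation:
enqueue(82): queue = [82]
enqueue(83): queue = [82, 83]
enqueue(90): queue = [82, 83, 90]
dequeue(): queue = [83, 90]
dequeue(): queue = [90]
enqueue(56): queue = [90, 56]
enqueue(97): queue = [90, 56, 97]
dequeue(): queue = [56, 97]
enqueue(95): queue = [56, 97, 95]
enqueue(13): queue = [56, 97, 95, 13]
dequeue(): queue = [97, 95, 13]
enqueue(39): queue = [97, 95, 13, 39]
enqueue(14): queue = [97, 95, 13, 39, 14]
enqueue(63): queue = [97, 95, 13, 39, 14, 63]
enqueue(34): queue = [97, 95, 13, 39, 14, 63, 34]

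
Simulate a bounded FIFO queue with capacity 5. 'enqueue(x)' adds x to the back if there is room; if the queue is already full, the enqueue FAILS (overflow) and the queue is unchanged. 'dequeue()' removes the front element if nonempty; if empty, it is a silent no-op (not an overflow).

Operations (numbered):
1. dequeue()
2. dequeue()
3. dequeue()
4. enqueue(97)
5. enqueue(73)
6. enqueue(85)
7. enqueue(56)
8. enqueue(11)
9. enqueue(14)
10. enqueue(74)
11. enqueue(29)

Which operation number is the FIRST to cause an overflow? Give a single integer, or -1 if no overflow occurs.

Answer: 9

Derivation:
1. dequeue(): empty, no-op, size=0
2. dequeue(): empty, no-op, size=0
3. dequeue(): empty, no-op, size=0
4. enqueue(97): size=1
5. enqueue(73): size=2
6. enqueue(85): size=3
7. enqueue(56): size=4
8. enqueue(11): size=5
9. enqueue(14): size=5=cap → OVERFLOW (fail)
10. enqueue(74): size=5=cap → OVERFLOW (fail)
11. enqueue(29): size=5=cap → OVERFLOW (fail)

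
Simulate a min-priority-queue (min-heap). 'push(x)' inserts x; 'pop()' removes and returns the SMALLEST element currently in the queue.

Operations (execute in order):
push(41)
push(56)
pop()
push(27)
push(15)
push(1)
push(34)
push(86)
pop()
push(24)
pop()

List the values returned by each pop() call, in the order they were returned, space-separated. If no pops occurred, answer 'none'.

push(41): heap contents = [41]
push(56): heap contents = [41, 56]
pop() → 41: heap contents = [56]
push(27): heap contents = [27, 56]
push(15): heap contents = [15, 27, 56]
push(1): heap contents = [1, 15, 27, 56]
push(34): heap contents = [1, 15, 27, 34, 56]
push(86): heap contents = [1, 15, 27, 34, 56, 86]
pop() → 1: heap contents = [15, 27, 34, 56, 86]
push(24): heap contents = [15, 24, 27, 34, 56, 86]
pop() → 15: heap contents = [24, 27, 34, 56, 86]

Answer: 41 1 15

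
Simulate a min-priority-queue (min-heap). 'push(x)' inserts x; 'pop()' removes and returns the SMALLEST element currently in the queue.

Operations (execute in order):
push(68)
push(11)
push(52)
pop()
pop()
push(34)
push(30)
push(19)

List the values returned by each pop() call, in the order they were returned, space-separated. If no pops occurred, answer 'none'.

Answer: 11 52

Derivation:
push(68): heap contents = [68]
push(11): heap contents = [11, 68]
push(52): heap contents = [11, 52, 68]
pop() → 11: heap contents = [52, 68]
pop() → 52: heap contents = [68]
push(34): heap contents = [34, 68]
push(30): heap contents = [30, 34, 68]
push(19): heap contents = [19, 30, 34, 68]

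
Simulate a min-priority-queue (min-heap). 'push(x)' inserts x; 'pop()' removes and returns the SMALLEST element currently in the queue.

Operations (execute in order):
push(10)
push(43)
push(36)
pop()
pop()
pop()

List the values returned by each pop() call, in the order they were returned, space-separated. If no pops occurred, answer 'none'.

push(10): heap contents = [10]
push(43): heap contents = [10, 43]
push(36): heap contents = [10, 36, 43]
pop() → 10: heap contents = [36, 43]
pop() → 36: heap contents = [43]
pop() → 43: heap contents = []

Answer: 10 36 43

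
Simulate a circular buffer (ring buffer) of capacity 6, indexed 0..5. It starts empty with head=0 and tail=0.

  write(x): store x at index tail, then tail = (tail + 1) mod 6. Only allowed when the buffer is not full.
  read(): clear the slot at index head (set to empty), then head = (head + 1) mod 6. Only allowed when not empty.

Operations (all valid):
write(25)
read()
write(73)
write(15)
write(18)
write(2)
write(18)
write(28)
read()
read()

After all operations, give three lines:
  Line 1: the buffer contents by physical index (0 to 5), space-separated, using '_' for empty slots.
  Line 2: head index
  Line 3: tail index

Answer: 28 _ _ 18 2 18
3
1

Derivation:
write(25): buf=[25 _ _ _ _ _], head=0, tail=1, size=1
read(): buf=[_ _ _ _ _ _], head=1, tail=1, size=0
write(73): buf=[_ 73 _ _ _ _], head=1, tail=2, size=1
write(15): buf=[_ 73 15 _ _ _], head=1, tail=3, size=2
write(18): buf=[_ 73 15 18 _ _], head=1, tail=4, size=3
write(2): buf=[_ 73 15 18 2 _], head=1, tail=5, size=4
write(18): buf=[_ 73 15 18 2 18], head=1, tail=0, size=5
write(28): buf=[28 73 15 18 2 18], head=1, tail=1, size=6
read(): buf=[28 _ 15 18 2 18], head=2, tail=1, size=5
read(): buf=[28 _ _ 18 2 18], head=3, tail=1, size=4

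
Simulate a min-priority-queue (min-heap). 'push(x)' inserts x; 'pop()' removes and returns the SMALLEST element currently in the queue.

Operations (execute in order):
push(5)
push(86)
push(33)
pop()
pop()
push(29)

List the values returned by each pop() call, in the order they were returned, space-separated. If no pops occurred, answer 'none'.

push(5): heap contents = [5]
push(86): heap contents = [5, 86]
push(33): heap contents = [5, 33, 86]
pop() → 5: heap contents = [33, 86]
pop() → 33: heap contents = [86]
push(29): heap contents = [29, 86]

Answer: 5 33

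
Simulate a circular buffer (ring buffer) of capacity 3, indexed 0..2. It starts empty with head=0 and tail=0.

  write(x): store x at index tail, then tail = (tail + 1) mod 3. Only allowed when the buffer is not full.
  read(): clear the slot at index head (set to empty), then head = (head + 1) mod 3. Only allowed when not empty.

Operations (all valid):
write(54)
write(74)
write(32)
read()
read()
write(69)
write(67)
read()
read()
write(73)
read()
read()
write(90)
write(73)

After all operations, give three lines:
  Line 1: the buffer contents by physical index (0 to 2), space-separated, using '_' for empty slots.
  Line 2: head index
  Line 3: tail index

Answer: 90 73 _
0
2

Derivation:
write(54): buf=[54 _ _], head=0, tail=1, size=1
write(74): buf=[54 74 _], head=0, tail=2, size=2
write(32): buf=[54 74 32], head=0, tail=0, size=3
read(): buf=[_ 74 32], head=1, tail=0, size=2
read(): buf=[_ _ 32], head=2, tail=0, size=1
write(69): buf=[69 _ 32], head=2, tail=1, size=2
write(67): buf=[69 67 32], head=2, tail=2, size=3
read(): buf=[69 67 _], head=0, tail=2, size=2
read(): buf=[_ 67 _], head=1, tail=2, size=1
write(73): buf=[_ 67 73], head=1, tail=0, size=2
read(): buf=[_ _ 73], head=2, tail=0, size=1
read(): buf=[_ _ _], head=0, tail=0, size=0
write(90): buf=[90 _ _], head=0, tail=1, size=1
write(73): buf=[90 73 _], head=0, tail=2, size=2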